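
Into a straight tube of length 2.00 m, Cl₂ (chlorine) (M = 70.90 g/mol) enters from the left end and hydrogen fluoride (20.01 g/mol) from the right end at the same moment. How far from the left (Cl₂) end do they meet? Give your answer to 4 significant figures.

0.6939 m

Graham's law gives d_Cl₂/d_HF = rate_Cl₂/rate_HF = √(M_HF/M_Cl₂) = √(20.01/70.90) = 0.5313.
With d_Cl₂ + d_HF = 2.00 m, d_HF = 2.00/(1 + 0.5313) = 1.306 m.
d_Cl₂ = 2.00 − 1.306 = 0.6939 m.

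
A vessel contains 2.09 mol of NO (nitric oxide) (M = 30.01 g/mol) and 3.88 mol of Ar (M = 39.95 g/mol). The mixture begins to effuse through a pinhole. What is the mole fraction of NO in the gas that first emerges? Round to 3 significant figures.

The effusion rate of species i is ∝ p_i/√M_i ∝ n_i/√M_i.
So x_NO in the escaping gas = (n_NO/√M_NO) / Σ(n_i/√M_i)
= (2.09/√30.01) / (2.09/√30.01 + 3.88/√39.95) = 0.3815/(0.3815 + 0.6139) = 0.383.

0.383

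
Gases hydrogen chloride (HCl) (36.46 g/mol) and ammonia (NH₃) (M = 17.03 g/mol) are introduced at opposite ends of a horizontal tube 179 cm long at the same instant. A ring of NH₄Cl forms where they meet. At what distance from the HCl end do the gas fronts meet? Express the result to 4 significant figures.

Graham's law gives d_HCl/d_NH₃ = rate_HCl/rate_NH₃ = √(M_NH₃/M_HCl) = √(17.03/36.46) = 0.6834.
With d_HCl + d_NH₃ = 179 cm, d_NH₃ = 179/(1 + 0.6834) = 106.3 cm.
d_HCl = 179 − 106.3 = 72.67 cm.

72.67 cm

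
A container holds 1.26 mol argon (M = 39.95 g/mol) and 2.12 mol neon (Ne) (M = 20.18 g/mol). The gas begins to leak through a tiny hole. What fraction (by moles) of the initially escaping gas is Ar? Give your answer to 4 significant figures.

Effusion rate of each component ∝ n_i/√M_i (partial pressure × 1/√M).
Mole fraction of Ar in the effusate = (n_Ar/√M_Ar) / (n_Ar/√M_Ar + n_Ne/√M_Ne)
= (1.26/√39.95) / (1.26/√39.95 + 2.12/√20.18) = 0.1993/(0.1993 + 0.4719) = 0.2970.

0.2970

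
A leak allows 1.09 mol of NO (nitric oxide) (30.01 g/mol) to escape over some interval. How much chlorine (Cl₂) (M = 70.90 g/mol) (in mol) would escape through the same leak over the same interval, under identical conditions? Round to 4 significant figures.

0.7091 mol

Since effusion rate ∝ 1/√M, rate_Cl₂/rate_NO = √(M_NO/M_Cl₂) = √(30.01/70.90) = √0.4233 = 0.6506.
So the amount for Cl₂ is 1.09 × 0.6506 = 0.7091 mol.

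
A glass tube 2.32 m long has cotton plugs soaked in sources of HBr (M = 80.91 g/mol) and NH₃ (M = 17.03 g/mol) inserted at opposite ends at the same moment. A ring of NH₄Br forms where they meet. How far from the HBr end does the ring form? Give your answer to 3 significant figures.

0.730 m

The fronts meet when d_HBr + d_NH₃ = L with d_HBr/d_NH₃ = √(M_NH₃/M_HBr) (Graham's law). Here √(M_NH₃/M_HBr) = √(17.03/80.91) = 0.4588.
With d_HBr + d_NH₃ = 2.32 m, d_NH₃ = 2.32/(1 + 0.4588) = 1.590 m.
d_HBr = 2.32 − 1.590 = 0.730 m.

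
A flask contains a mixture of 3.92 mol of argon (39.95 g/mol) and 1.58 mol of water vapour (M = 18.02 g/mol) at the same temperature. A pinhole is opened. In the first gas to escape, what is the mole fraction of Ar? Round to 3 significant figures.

The effusion rate of species i is ∝ p_i/√M_i ∝ n_i/√M_i.
So x_Ar in the escaping gas = (n_Ar/√M_Ar) / Σ(n_i/√M_i)
= (3.92/√39.95) / (3.92/√39.95 + 1.58/√18.02) = 0.6202/(0.6202 + 0.3722) = 0.625.

0.625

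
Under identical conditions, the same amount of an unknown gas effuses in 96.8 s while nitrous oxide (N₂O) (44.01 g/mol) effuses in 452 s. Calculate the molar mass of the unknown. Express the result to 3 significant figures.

From Graham's law, t_X/t_N₂O = √(M_X/M_N₂O).
96.8/452 = 0.2142 = √(M_X/44.01)
M_X = 44.01 × 0.2142² = 44.01 × 0.04586 = 2.02 g/mol

2.02 g/mol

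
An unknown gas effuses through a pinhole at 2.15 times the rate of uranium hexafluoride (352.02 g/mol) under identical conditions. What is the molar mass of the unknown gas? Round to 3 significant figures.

76.2 g/mol

By Graham's law, rate_X/rate_UF₆ = √(M_UF₆/M_X).
2.15 = √(352.02/M_X)
M_X = 352.02 / 2.15² = 352.02 / 4.622 = 76.2 g/mol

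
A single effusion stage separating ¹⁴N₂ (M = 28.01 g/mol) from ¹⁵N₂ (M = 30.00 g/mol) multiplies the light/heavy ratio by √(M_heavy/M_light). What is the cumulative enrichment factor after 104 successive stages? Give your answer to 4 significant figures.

Overall factor = α^104 with α = √(30.00/28.01), i.e. (30.00/28.01)^(104/2).
= 1.07105^52 = 35.48.

35.48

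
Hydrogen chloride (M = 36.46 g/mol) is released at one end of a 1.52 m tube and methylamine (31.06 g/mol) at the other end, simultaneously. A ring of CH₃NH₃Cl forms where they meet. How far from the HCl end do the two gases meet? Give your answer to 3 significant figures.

0.730 m

The fronts meet when d_HCl + d_CH₃NH₂ = L with d_HCl/d_CH₃NH₂ = √(M_CH₃NH₂/M_HCl) (Graham's law). Here √(M_CH₃NH₂/M_HCl) = √(31.06/36.46) = 0.9230.
With d_HCl + d_CH₃NH₂ = 1.52 m, d_CH₃NH₂ = 1.52/(1 + 0.9230) = 0.7904 m.
d_HCl = 1.52 − 0.7904 = 0.730 m.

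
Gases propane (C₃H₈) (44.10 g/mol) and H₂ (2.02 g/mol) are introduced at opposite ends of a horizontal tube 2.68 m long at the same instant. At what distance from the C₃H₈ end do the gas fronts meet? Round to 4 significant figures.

The fronts meet when d_C₃H₈ + d_H₂ = L with d_C₃H₈/d_H₂ = √(M_H₂/M_C₃H₈) (Graham's law). Here √(M_H₂/M_C₃H₈) = √(2.02/44.10) = 0.2140.
With d_C₃H₈ + d_H₂ = 2.68 m, d_H₂ = 2.68/(1 + 0.2140) = 2.208 m.
d_C₃H₈ = 2.68 − 2.208 = 0.4725 m.

0.4725 m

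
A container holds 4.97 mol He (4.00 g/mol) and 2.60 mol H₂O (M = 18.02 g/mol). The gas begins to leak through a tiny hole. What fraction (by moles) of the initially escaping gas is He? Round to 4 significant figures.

0.8023

Each component's effusion rate ∝ (its partial pressure)·(1/√M) ∝ n_i/√M_i.
Mole fraction of He in the effusate = (n_He/√M_He) / (n_He/√M_He + n_H₂O/√M_H₂O)
= (4.97/√4.00) / (4.97/√4.00 + 2.60/√18.02) = 2.485/(2.485 + 0.6125) = 0.8023.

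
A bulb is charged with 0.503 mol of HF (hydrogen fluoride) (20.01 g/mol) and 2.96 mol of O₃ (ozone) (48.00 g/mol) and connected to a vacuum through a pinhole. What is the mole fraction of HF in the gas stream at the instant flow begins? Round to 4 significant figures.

0.2084

Rate_i ∝ x_i/√M_i (Graham's law weighted by mole fraction), so the effusate composition follows n_i/√M_i.
So x_HF in the escaping gas = (n_HF/√M_HF) / Σ(n_i/√M_i)
= (0.503/√20.01) / (0.503/√20.01 + 2.96/√48.00) = 0.1124/(0.1124 + 0.4272) = 0.2084.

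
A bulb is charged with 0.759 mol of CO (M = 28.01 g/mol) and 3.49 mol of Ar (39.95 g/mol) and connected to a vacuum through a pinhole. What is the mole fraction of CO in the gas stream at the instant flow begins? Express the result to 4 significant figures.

The effusion rate of species i is ∝ p_i/√M_i ∝ n_i/√M_i.
x_CO(eff) = (n_CO/√M_CO) / (n_CO/√M_CO + n_Ar/√M_Ar)
= (0.759/√28.01) / (0.759/√28.01 + 3.49/√39.95) = 0.1434/(0.1434 + 0.5522) = 0.2062.

0.2062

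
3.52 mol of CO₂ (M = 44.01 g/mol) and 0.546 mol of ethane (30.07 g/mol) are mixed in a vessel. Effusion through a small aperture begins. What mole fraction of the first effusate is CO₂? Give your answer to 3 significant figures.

0.842

Effusion rate of each component ∝ n_i/√M_i (partial pressure × 1/√M).
x_CO₂(eff) = (n_CO₂/√M_CO₂) / (n_CO₂/√M_CO₂ + n_C₂H₆/√M_C₂H₆)
= (3.52/√44.01) / (3.52/√44.01 + 0.546/√30.07) = 0.5306/(0.5306 + 0.09957) = 0.842.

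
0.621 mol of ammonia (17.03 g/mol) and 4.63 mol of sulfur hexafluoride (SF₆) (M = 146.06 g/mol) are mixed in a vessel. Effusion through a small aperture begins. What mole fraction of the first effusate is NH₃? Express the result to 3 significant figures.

0.282

The effusion rate of species i is ∝ p_i/√M_i ∝ n_i/√M_i.
Mole fraction of NH₃ in the effusate = (n_NH₃/√M_NH₃) / (n_NH₃/√M_NH₃ + n_SF₆/√M_SF₆)
= (0.621/√17.03) / (0.621/√17.03 + 4.63/√146.06) = 0.1505/(0.1505 + 0.3831) = 0.282.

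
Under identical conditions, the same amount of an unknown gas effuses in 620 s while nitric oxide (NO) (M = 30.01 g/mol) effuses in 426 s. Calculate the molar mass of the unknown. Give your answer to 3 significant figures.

Using Graham's law: t_X/t_NO = √(M_X/M_NO).
620/426 = 1.455 = √(M_X/30.01)
M_X = 30.01 × 1.455² = 30.01 × 2.118 = 63.6 g/mol

63.6 g/mol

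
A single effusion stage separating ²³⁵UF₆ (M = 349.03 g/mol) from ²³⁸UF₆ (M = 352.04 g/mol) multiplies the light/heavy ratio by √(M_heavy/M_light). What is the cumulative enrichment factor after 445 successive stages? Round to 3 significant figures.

Each stage multiplies the ratio by α = √(352.04/349.03), so after 445 stages the overall factor is α^445 = (352.04/349.03)^(445/2).
= 1.00862^(445/2) = 6.76.

6.76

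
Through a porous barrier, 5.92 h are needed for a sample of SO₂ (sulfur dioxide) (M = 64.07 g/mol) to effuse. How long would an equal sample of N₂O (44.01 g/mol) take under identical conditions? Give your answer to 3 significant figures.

4.91 h

Graham's law gives t_N₂O/t_SO₂ = √(M_N₂O/M_SO₂) = √(44.01/64.07) = √0.6869 = 0.8288.
So the time for N₂O is 5.92 × 0.8288 = 4.91 h.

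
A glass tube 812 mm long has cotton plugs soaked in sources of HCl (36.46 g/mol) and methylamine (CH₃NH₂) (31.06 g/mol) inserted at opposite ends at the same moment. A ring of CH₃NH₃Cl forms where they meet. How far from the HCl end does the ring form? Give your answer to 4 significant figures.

Graham's law gives d_HCl/d_CH₃NH₂ = rate_HCl/rate_CH₃NH₂ = √(M_CH₃NH₂/M_HCl) = √(31.06/36.46) = 0.9230.
With d_HCl + d_CH₃NH₂ = 812 mm, d_CH₃NH₂ = 812/(1 + 0.9230) = 422.3 mm.
d_HCl = 812 − 422.3 = 389.7 mm.

389.7 mm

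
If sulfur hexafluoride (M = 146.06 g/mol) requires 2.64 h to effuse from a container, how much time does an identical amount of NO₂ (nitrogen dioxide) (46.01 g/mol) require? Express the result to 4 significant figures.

1.482 h

From Graham's law, t_NO₂/t_SF₆ = √(M_NO₂/M_SF₆) = √(46.01/146.06) = √0.3150 = 0.5613.
So the time for NO₂ is 2.64 × 0.5613 = 1.482 h.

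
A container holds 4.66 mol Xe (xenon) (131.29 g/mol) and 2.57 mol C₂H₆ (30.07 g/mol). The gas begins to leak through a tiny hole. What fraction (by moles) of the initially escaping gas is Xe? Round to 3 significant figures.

The effusion rate of species i is ∝ p_i/√M_i ∝ n_i/√M_i.
x_Xe(eff) = (n_Xe/√M_Xe) / (n_Xe/√M_Xe + n_C₂H₆/√M_C₂H₆)
= (4.66/√131.29) / (4.66/√131.29 + 2.57/√30.07) = 0.4067/(0.4067 + 0.4687) = 0.465.

0.465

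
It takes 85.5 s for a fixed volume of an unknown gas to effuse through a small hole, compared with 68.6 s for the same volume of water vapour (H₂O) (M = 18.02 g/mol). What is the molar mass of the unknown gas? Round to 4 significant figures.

27.99 g/mol

Since effusion rate ∝ 1/√M, t_X/t_H₂O = √(M_X/M_H₂O).
85.5/68.6 = 1.246 = √(M_X/18.02)
M_X = 18.02 × 1.246² = 18.02 × 1.553 = 27.99 g/mol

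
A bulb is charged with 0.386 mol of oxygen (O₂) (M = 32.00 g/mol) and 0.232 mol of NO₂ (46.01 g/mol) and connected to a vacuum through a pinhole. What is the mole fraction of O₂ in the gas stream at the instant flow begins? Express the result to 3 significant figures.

Effusion rate of each component ∝ n_i/√M_i (partial pressure × 1/√M).
x_O₂(eff) = (n_O₂/√M_O₂) / (n_O₂/√M_O₂ + n_NO₂/√M_NO₂)
= (0.386/√32.00) / (0.386/√32.00 + 0.232/√46.01) = 0.06824/(0.06824 + 0.03420) = 0.666.

0.666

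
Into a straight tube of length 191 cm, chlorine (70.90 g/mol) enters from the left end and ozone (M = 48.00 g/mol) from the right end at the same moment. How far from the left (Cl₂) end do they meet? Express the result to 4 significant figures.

Graham's law gives d_Cl₂/d_O₃ = rate_Cl₂/rate_O₃ = √(M_O₃/M_Cl₂) = √(48.00/70.90) = 0.8228.
With d_Cl₂ + d_O₃ = 191 cm, d_O₃ = 191/(1 + 0.8228) = 104.8 cm.
d_Cl₂ = 191 − 104.8 = 86.22 cm.

86.22 cm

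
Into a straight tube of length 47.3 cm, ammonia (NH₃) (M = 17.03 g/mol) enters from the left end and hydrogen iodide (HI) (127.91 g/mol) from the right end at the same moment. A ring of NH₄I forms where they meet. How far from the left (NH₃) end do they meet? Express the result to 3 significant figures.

34.7 cm

The fronts meet when d_NH₃ + d_HI = L with d_NH₃/d_HI = √(M_HI/M_NH₃) (Graham's law). Here √(M_HI/M_NH₃) = √(127.91/17.03) = 2.741.
With d_NH₃ + d_HI = 47.3 cm, d_HI = 47.3/(1 + 2.741) = 12.65 cm.
d_NH₃ = 47.3 − 12.65 = 34.7 cm.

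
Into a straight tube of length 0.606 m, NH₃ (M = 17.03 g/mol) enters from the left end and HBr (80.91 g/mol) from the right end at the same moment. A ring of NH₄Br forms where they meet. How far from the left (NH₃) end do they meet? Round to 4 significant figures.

0.4154 m

The fronts meet when d_NH₃ + d_HBr = L with d_NH₃/d_HBr = √(M_HBr/M_NH₃) (Graham's law). Here √(M_HBr/M_NH₃) = √(80.91/17.03) = 2.180.
With d_NH₃ + d_HBr = 0.606 m, d_HBr = 0.606/(1 + 2.180) = 0.1906 m.
d_NH₃ = 0.606 − 0.1906 = 0.4154 m.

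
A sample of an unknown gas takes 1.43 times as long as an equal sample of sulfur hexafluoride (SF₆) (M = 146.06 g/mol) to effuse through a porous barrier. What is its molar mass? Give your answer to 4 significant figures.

298.7 g/mol

Graham's law gives t_X/t_SF₆ = √(M_X/M_SF₆).
1.43 = √(M_X/146.06)
M_X = 146.06 × 1.43² = 146.06 × 2.045 = 298.7 g/mol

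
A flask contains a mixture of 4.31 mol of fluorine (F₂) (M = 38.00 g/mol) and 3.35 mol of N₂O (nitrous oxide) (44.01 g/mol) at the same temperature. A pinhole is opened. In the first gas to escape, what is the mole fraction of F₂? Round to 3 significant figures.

0.581

Each component's effusion rate ∝ (its partial pressure)·(1/√M) ∝ n_i/√M_i.
x_F₂(eff) = (n_F₂/√M_F₂) / (n_F₂/√M_F₂ + n_N₂O/√M_N₂O)
= (4.31/√38.00) / (4.31/√38.00 + 3.35/√44.01) = 0.6992/(0.6992 + 0.5050) = 0.581.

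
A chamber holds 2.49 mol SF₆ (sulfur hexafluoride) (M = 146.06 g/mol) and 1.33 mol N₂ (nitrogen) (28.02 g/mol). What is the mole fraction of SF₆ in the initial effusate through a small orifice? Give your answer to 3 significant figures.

0.451

Each component's effusion rate ∝ (its partial pressure)·(1/√M) ∝ n_i/√M_i.
x_SF₆(eff) = (n_SF₆/√M_SF₆) / (n_SF₆/√M_SF₆ + n_N₂/√M_N₂)
= (2.49/√146.06) / (2.49/√146.06 + 1.33/√28.02) = 0.2060/(0.2060 + 0.2513) = 0.451.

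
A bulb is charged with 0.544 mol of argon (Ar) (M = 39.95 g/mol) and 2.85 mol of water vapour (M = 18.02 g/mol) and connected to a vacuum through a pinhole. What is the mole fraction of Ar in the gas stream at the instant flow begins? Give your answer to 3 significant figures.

Each component's effusion rate ∝ (its partial pressure)·(1/√M) ∝ n_i/√M_i.
x_Ar(eff) = (n_Ar/√M_Ar) / (n_Ar/√M_Ar + n_H₂O/√M_H₂O)
= (0.544/√39.95) / (0.544/√39.95 + 2.85/√18.02) = 0.08607/(0.08607 + 0.6714) = 0.114.

0.114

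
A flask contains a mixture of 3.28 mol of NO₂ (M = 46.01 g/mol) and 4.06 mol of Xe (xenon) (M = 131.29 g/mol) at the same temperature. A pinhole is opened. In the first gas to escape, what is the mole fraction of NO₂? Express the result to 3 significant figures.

0.577

The effusion rate of species i is ∝ p_i/√M_i ∝ n_i/√M_i.
x_NO₂(eff) = (n_NO₂/√M_NO₂) / (n_NO₂/√M_NO₂ + n_Xe/√M_Xe)
= (3.28/√46.01) / (3.28/√46.01 + 4.06/√131.29) = 0.4836/(0.4836 + 0.3543) = 0.577.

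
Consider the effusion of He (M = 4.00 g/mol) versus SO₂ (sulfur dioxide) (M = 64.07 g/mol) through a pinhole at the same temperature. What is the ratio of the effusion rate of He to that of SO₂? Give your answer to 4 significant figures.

Graham's law gives rate_He/rate_SO₂ = √(M_SO₂/M_He) = √(64.07/4.00) = √16.02 = 4.002.

4.002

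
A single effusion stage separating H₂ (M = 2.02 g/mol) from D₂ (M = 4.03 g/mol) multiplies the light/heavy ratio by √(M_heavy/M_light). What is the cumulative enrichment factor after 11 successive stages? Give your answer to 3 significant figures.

44.6

Each stage multiplies the ratio by α = √(4.03/2.02), so after 11 stages the overall factor is α^11 = (4.03/2.02)^(11/2).
= 1.99505^(11/2) = 44.6.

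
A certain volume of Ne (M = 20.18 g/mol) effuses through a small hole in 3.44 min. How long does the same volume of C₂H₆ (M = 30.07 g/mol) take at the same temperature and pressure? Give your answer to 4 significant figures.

4.199 min

Graham's law gives t_C₂H₆/t_Ne = √(M_C₂H₆/M_Ne) = √(30.07/20.18) = √1.490 = 1.221.
So the time for C₂H₆ is 3.44 × 1.221 = 4.199 min.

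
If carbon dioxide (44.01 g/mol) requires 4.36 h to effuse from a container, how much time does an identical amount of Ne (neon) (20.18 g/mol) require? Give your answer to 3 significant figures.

2.95 h

Graham's law gives t_Ne/t_CO₂ = √(M_Ne/M_CO₂) = √(20.18/44.01) = √0.4585 = 0.6772.
So the time for Ne is 4.36 × 0.6772 = 2.95 h.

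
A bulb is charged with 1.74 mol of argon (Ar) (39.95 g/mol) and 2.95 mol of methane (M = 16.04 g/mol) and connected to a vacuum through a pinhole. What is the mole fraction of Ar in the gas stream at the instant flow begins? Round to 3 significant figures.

The effusion rate of species i is ∝ p_i/√M_i ∝ n_i/√M_i.
Mole fraction of Ar in the effusate = (n_Ar/√M_Ar) / (n_Ar/√M_Ar + n_CH₄/√M_CH₄)
= (1.74/√39.95) / (1.74/√39.95 + 2.95/√16.04) = 0.2753/(0.2753 + 0.7366) = 0.272.

0.272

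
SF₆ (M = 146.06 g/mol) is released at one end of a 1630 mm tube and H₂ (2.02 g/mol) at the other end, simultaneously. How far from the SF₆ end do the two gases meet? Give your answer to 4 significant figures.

Graham's law gives d_SF₆/d_H₂ = rate_SF₆/rate_H₂ = √(M_H₂/M_SF₆) = √(2.02/146.06) = 0.1176.
With d_SF₆ + d_H₂ = 1630 mm, d_H₂ = 1630/(1 + 0.1176) = 1458 mm.
d_SF₆ = 1630 − 1458 = 171.5 mm.

171.5 mm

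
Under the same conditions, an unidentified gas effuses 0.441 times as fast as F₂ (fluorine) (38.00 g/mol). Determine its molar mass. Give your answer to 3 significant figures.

From Graham's law, rate_X/rate_F₂ = √(M_F₂/M_X).
0.441 = √(38.00/M_X)
M_X = 38.00 / 0.441² = 38.00 / 0.1945 = 195 g/mol

195 g/mol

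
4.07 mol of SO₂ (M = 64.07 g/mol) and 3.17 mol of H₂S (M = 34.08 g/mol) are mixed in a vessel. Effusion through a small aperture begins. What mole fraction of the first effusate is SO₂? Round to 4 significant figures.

0.4836

The effusion rate of species i is ∝ p_i/√M_i ∝ n_i/√M_i.
So x_SO₂ in the escaping gas = (n_SO₂/√M_SO₂) / Σ(n_i/√M_i)
= (4.07/√64.07) / (4.07/√64.07 + 3.17/√34.08) = 0.5085/(0.5085 + 0.5430) = 0.4836.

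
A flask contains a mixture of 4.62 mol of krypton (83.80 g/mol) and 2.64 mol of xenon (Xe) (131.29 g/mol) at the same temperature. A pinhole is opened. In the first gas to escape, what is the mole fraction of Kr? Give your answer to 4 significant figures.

The effusion rate of species i is ∝ p_i/√M_i ∝ n_i/√M_i.
x_Kr(eff) = (n_Kr/√M_Kr) / (n_Kr/√M_Kr + n_Xe/√M_Xe)
= (4.62/√83.80) / (4.62/√83.80 + 2.64/√131.29) = 0.5047/(0.5047 + 0.2304) = 0.6866.

0.6866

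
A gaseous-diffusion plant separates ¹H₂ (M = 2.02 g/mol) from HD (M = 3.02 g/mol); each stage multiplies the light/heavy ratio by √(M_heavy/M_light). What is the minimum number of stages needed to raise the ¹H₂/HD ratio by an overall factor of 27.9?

Per stage α = (3.02/2.02)^(1/2) = 1.49505^0.5, giving ln α = 0.2011.
Need α^N ≥ 27.9 ⇒ N ≥ ln(27.9) / ln α = 3.329 / 0.2011 = 16.55.
Minimum whole number of stages: N = 17.

17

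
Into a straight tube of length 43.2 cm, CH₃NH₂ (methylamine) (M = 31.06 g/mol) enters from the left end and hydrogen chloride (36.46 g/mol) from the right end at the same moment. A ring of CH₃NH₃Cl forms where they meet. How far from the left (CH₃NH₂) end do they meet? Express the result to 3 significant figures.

22.5 cm

The fronts meet when d_CH₃NH₂ + d_HCl = L with d_CH₃NH₂/d_HCl = √(M_HCl/M_CH₃NH₂) (Graham's law). Here √(M_HCl/M_CH₃NH₂) = √(36.46/31.06) = 1.083.
With d_CH₃NH₂ + d_HCl = 43.2 cm, d_HCl = 43.2/(1 + 1.083) = 20.73 cm.
d_CH₃NH₂ = 43.2 − 20.73 = 22.5 cm.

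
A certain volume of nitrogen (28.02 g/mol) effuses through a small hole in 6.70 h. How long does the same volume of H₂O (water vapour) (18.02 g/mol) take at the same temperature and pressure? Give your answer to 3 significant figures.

Since effusion rate ∝ 1/√M, t_H₂O/t_N₂ = √(M_H₂O/M_N₂) = √(18.02/28.02) = √0.6431 = 0.8019.
So the time for H₂O is 6.70 × 0.8019 = 5.37 h.

5.37 h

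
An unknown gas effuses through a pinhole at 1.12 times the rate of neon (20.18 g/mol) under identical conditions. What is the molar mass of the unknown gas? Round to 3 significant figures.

Since effusion rate ∝ 1/√M, rate_X/rate_Ne = √(M_Ne/M_X).
1.12 = √(20.18/M_X)
M_X = 20.18 / 1.12² = 20.18 / 1.254 = 16.1 g/mol

16.1 g/mol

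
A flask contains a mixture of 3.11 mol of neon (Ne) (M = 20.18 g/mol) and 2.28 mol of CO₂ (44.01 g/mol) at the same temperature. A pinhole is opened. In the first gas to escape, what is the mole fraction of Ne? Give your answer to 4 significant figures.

0.6683

Effusion rate of each component ∝ n_i/√M_i (partial pressure × 1/√M).
x_Ne(eff) = (n_Ne/√M_Ne) / (n_Ne/√M_Ne + n_CO₂/√M_CO₂)
= (3.11/√20.18) / (3.11/√20.18 + 2.28/√44.01) = 0.6923/(0.6923 + 0.3437) = 0.6683.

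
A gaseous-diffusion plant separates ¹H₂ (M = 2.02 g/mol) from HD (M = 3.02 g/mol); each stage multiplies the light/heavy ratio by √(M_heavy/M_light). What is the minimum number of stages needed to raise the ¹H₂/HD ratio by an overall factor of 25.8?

17

Single-stage factor α = √(3.02/2.02), so ln α = ½ ln(1.49505) = 0.2011.
Need α^N ≥ 25.8 ⇒ N ≥ ln(25.8) / ln α = 3.250 / 0.2011 = 16.16.
Rounding up, N = 17 stages.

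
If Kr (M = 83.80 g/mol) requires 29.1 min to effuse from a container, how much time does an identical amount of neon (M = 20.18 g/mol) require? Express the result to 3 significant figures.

From Graham's law, t_Ne/t_Kr = √(M_Ne/M_Kr) = √(20.18/83.80) = √0.2408 = 0.4907.
So the time for Ne is 29.1 × 0.4907 = 14.3 min.

14.3 min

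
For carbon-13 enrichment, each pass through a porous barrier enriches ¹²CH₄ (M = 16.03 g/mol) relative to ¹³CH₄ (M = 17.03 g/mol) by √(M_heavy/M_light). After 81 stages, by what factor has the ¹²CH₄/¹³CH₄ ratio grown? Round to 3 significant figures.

Each stage multiplies the ratio by α = √(17.03/16.03), so after 81 stages the overall factor is α^81 = (17.03/16.03)^(81/2).
= 1.06238^(81/2) = 11.6.

11.6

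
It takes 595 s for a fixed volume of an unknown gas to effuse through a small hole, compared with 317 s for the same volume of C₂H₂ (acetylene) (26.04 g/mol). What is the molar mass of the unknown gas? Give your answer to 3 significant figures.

91.7 g/mol

By Graham's law, t_X/t_C₂H₂ = √(M_X/M_C₂H₂).
595/317 = 1.877 = √(M_X/26.04)
M_X = 26.04 × 1.877² = 26.04 × 3.523 = 91.7 g/mol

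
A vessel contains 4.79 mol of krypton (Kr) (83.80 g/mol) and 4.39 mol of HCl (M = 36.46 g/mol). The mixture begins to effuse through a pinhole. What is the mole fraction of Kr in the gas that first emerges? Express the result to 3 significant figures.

Each component's effusion rate ∝ (its partial pressure)·(1/√M) ∝ n_i/√M_i.
So x_Kr in the escaping gas = (n_Kr/√M_Kr) / Σ(n_i/√M_i)
= (4.79/√83.80) / (4.79/√83.80 + 4.39/√36.46) = 0.5233/(0.5233 + 0.7270) = 0.419.

0.419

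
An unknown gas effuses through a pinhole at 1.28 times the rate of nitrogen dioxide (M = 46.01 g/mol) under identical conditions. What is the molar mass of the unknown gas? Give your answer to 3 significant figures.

Using Graham's law: rate_X/rate_NO₂ = √(M_NO₂/M_X).
1.28 = √(46.01/M_X)
M_X = 46.01 / 1.28² = 46.01 / 1.638 = 28.1 g/mol

28.1 g/mol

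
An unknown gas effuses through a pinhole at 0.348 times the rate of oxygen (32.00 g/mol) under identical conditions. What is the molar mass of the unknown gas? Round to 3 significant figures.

264 g/mol

Graham's law gives rate_X/rate_O₂ = √(M_O₂/M_X).
0.348 = √(32.00/M_X)
M_X = 32.00 / 0.348² = 32.00 / 0.1211 = 264 g/mol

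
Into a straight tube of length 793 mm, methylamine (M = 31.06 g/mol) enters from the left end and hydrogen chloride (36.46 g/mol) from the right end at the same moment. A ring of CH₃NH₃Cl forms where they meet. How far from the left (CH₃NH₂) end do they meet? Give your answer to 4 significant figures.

The fronts meet when d_CH₃NH₂ + d_HCl = L with d_CH₃NH₂/d_HCl = √(M_HCl/M_CH₃NH₂) (Graham's law). Here √(M_HCl/M_CH₃NH₂) = √(36.46/31.06) = 1.083.
With d_CH₃NH₂ + d_HCl = 793 mm, d_HCl = 793/(1 + 1.083) = 380.6 mm.
d_CH₃NH₂ = 793 − 380.6 = 412.4 mm.

412.4 mm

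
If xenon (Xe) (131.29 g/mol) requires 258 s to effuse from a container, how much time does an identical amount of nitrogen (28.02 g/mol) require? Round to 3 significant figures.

From Graham's law, t_N₂/t_Xe = √(M_N₂/M_Xe) = √(28.02/131.29) = √0.2134 = 0.4620.
So the time for N₂ is 258 × 0.4620 = 119 s.

119 s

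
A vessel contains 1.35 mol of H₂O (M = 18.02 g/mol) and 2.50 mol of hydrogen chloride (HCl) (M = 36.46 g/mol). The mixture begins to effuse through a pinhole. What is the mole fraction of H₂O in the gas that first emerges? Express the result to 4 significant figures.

The effusion rate of species i is ∝ p_i/√M_i ∝ n_i/√M_i.
x_H₂O(eff) = (n_H₂O/√M_H₂O) / (n_H₂O/√M_H₂O + n_HCl/√M_HCl)
= (1.35/√18.02) / (1.35/√18.02 + 2.50/√36.46) = 0.3180/(0.3180 + 0.4140) = 0.4344.

0.4344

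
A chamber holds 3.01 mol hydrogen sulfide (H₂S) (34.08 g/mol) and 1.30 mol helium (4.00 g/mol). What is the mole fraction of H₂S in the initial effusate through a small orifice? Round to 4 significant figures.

0.4423

Each component's effusion rate ∝ (its partial pressure)·(1/√M) ∝ n_i/√M_i.
Mole fraction of H₂S in the effusate = (n_H₂S/√M_H₂S) / (n_H₂S/√M_H₂S + n_He/√M_He)
= (3.01/√34.08) / (3.01/√34.08 + 1.30/√4.00) = 0.5156/(0.5156 + 0.6500) = 0.4423.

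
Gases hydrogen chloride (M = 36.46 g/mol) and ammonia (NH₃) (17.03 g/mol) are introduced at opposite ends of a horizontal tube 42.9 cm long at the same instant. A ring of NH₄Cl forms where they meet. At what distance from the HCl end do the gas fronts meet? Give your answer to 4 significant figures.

The fronts meet when d_HCl + d_NH₃ = L with d_HCl/d_NH₃ = √(M_NH₃/M_HCl) (Graham's law). Here √(M_NH₃/M_HCl) = √(17.03/36.46) = 0.6834.
With d_HCl + d_NH₃ = 42.9 cm, d_NH₃ = 42.9/(1 + 0.6834) = 25.48 cm.
d_HCl = 42.9 − 25.48 = 17.42 cm.

17.42 cm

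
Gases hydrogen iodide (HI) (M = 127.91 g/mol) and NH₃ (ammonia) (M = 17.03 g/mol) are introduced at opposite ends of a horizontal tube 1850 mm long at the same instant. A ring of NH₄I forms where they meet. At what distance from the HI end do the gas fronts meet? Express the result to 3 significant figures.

Graham's law gives d_HI/d_NH₃ = rate_HI/rate_NH₃ = √(M_NH₃/M_HI) = √(17.03/127.91) = 0.3649.
With d_HI + d_NH₃ = 1850 mm, d_NH₃ = 1850/(1 + 0.3649) = 1355 mm.
d_HI = 1850 − 1355 = 495 mm.

495 mm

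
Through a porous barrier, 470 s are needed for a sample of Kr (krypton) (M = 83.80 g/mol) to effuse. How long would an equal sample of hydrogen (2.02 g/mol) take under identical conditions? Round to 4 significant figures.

72.97 s

Since effusion rate ∝ 1/√M, t_H₂/t_Kr = √(M_H₂/M_Kr) = √(2.02/83.80) = √0.02411 = 0.1553.
So the time for H₂ is 470 × 0.1553 = 72.97 s.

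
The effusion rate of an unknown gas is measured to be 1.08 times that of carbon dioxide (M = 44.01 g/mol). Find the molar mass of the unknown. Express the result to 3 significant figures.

37.7 g/mol

Graham's law gives rate_X/rate_CO₂ = √(M_CO₂/M_X).
1.08 = √(44.01/M_X)
M_X = 44.01 / 1.08² = 44.01 / 1.166 = 37.7 g/mol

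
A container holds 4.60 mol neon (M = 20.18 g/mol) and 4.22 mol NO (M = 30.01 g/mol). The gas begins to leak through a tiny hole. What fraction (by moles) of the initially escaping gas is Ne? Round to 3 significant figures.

Effusion rate of each component ∝ n_i/√M_i (partial pressure × 1/√M).
Mole fraction of Ne in the effusate = (n_Ne/√M_Ne) / (n_Ne/√M_Ne + n_NO/√M_NO)
= (4.60/√20.18) / (4.60/√20.18 + 4.22/√30.01) = 1.024/(1.024 + 0.7703) = 0.571.

0.571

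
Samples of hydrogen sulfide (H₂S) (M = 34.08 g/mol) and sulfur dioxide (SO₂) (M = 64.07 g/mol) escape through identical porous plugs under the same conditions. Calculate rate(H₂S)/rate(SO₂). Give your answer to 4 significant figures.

Graham's law gives rate_H₂S/rate_SO₂ = √(M_SO₂/M_H₂S) = √(64.07/34.08) = √1.880 = 1.371.

1.371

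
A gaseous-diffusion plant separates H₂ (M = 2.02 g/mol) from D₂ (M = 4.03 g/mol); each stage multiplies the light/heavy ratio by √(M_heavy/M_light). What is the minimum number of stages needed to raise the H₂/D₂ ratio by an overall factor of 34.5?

11

Per stage α = (4.03/2.02)^(1/2) = 1.99505^0.5, giving ln α = 0.3453.
Need α^N ≥ 34.5 ⇒ N ≥ ln(34.5) / ln α = 3.541 / 0.3453 = 10.25.
So at least 11 stages are needed.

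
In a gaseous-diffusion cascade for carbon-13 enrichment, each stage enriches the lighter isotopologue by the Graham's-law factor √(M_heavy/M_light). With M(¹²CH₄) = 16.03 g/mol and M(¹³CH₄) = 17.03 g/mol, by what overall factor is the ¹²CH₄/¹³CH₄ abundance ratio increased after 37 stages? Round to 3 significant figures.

3.06

Each stage multiplies the ratio by α = √(17.03/16.03), so after 37 stages the overall factor is α^37 = (17.03/16.03)^(37/2).
= 1.06238^(37/2) = 3.06.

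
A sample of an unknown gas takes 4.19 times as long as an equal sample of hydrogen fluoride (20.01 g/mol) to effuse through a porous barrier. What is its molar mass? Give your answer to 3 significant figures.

Using Graham's law: t_X/t_HF = √(M_X/M_HF).
4.19 = √(M_X/20.01)
M_X = 20.01 × 4.19² = 20.01 × 17.56 = 351 g/mol

351 g/mol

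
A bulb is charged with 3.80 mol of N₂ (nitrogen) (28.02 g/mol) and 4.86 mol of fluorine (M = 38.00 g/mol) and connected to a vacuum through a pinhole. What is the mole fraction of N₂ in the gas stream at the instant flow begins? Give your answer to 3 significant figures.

The effusion rate of species i is ∝ p_i/√M_i ∝ n_i/√M_i.
So x_N₂ in the escaping gas = (n_N₂/√M_N₂) / Σ(n_i/√M_i)
= (3.80/√28.02) / (3.80/√28.02 + 4.86/√38.00) = 0.7179/(0.7179 + 0.7884) = 0.477.

0.477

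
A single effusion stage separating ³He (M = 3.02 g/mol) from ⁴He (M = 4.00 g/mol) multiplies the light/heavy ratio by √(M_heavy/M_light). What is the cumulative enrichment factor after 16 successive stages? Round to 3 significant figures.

The single-stage factor is √(M_heavy/M_light), so 16 stages give [√(4.00/3.02)]^16 = (4.00/3.02)^(16/2).
= 1.32450^8 = 9.47.

9.47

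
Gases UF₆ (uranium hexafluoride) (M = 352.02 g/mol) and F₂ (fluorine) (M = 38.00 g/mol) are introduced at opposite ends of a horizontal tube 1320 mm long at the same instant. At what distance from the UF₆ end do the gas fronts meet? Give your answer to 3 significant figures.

326 mm

The fronts meet when d_UF₆ + d_F₂ = L with d_UF₆/d_F₂ = √(M_F₂/M_UF₆) (Graham's law). Here √(M_F₂/M_UF₆) = √(38.00/352.02) = 0.3286.
With d_UF₆ + d_F₂ = 1320 mm, d_F₂ = 1320/(1 + 0.3286) = 993.6 mm.
d_UF₆ = 1320 − 993.6 = 326 mm.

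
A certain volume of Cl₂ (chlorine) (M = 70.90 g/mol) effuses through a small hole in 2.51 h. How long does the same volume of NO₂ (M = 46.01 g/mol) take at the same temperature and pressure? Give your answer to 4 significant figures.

Graham's law gives t_NO₂/t_Cl₂ = √(M_NO₂/M_Cl₂) = √(46.01/70.90) = √0.6489 = 0.8056.
So the time for NO₂ is 2.51 × 0.8056 = 2.022 h.

2.022 h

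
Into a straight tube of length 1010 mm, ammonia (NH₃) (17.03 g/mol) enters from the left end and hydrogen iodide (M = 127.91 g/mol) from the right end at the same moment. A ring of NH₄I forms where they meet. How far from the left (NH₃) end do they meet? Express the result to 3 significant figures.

Distances travelled in equal time are proportional to diffusion rates, so d_NH₃/d_HI = √(M_HI/M_NH₃) = √(127.91/17.03) = 2.741.
With d_NH₃ + d_HI = 1010 mm, d_HI = 1010/(1 + 2.741) = 270.0 mm.
d_NH₃ = 1010 − 270.0 = 740 mm.

740 mm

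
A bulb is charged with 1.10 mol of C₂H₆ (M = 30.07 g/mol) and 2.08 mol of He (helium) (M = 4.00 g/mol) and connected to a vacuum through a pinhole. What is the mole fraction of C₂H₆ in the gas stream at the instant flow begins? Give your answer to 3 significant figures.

0.162

The effusion rate of species i is ∝ p_i/√M_i ∝ n_i/√M_i.
Mole fraction of C₂H₆ in the effusate = (n_C₂H₆/√M_C₂H₆) / (n_C₂H₆/√M_C₂H₆ + n_He/√M_He)
= (1.10/√30.07) / (1.10/√30.07 + 2.08/√4.00) = 0.2006/(0.2006 + 1.040) = 0.162.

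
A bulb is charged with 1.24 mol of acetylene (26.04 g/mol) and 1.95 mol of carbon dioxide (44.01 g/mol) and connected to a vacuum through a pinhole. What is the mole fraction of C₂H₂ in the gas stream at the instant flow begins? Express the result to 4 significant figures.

Effusion rate of each component ∝ n_i/√M_i (partial pressure × 1/√M).
So x_C₂H₂ in the escaping gas = (n_C₂H₂/√M_C₂H₂) / Σ(n_i/√M_i)
= (1.24/√26.04) / (1.24/√26.04 + 1.95/√44.01) = 0.2430/(0.2430 + 0.2939) = 0.4526.

0.4526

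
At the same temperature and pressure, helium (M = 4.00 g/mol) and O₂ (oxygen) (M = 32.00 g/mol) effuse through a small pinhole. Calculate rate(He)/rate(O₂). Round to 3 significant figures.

Since effusion rate ∝ 1/√M, rate_He/rate_O₂ = √(M_O₂/M_He) = √(32.00/4.00) = √8.000 = 2.83.

2.83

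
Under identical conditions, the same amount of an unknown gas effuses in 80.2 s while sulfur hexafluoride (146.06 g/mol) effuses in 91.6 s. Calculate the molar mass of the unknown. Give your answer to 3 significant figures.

112 g/mol

From Graham's law, t_X/t_SF₆ = √(M_X/M_SF₆).
80.2/91.6 = 0.8755 = √(M_X/146.06)
M_X = 146.06 × 0.8755² = 146.06 × 0.7666 = 112 g/mol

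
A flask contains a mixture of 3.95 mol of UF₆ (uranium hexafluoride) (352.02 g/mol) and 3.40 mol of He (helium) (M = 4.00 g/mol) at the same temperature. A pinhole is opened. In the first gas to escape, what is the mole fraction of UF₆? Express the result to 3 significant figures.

0.110

The effusion rate of species i is ∝ p_i/√M_i ∝ n_i/√M_i.
Mole fraction of UF₆ in the effusate = (n_UF₆/√M_UF₆) / (n_UF₆/√M_UF₆ + n_He/√M_He)
= (3.95/√352.02) / (3.95/√352.02 + 3.40/√4.00) = 0.2105/(0.2105 + 1.700) = 0.110.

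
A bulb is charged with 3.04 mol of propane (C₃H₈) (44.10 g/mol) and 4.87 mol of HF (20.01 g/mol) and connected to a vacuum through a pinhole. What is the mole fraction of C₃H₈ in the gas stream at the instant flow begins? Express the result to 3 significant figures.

The effusion rate of species i is ∝ p_i/√M_i ∝ n_i/√M_i.
x_C₃H₈(eff) = (n_C₃H₈/√M_C₃H₈) / (n_C₃H₈/√M_C₃H₈ + n_HF/√M_HF)
= (3.04/√44.10) / (3.04/√44.10 + 4.87/√20.01) = 0.4578/(0.4578 + 1.089) = 0.296.

0.296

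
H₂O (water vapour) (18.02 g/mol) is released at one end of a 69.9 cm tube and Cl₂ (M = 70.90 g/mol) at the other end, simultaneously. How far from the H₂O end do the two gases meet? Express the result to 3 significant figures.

The fronts meet when d_H₂O + d_Cl₂ = L with d_H₂O/d_Cl₂ = √(M_Cl₂/M_H₂O) (Graham's law). Here √(M_Cl₂/M_H₂O) = √(70.90/18.02) = 1.984.
With d_H₂O + d_Cl₂ = 69.9 cm, d_Cl₂ = 69.9/(1 + 1.984) = 23.43 cm.
d_H₂O = 69.9 − 23.43 = 46.5 cm.

46.5 cm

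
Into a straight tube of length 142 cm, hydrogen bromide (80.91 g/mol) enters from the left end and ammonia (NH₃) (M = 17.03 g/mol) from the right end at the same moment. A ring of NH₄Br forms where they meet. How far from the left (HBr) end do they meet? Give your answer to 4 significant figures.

44.66 cm

In equal time, each gas travels a distance ∝ its rate ∝ 1/√M, so d_HBr/d_NH₃ = √(M_NH₃/M_HBr) = √(17.03/80.91) = 0.4588.
With d_HBr + d_NH₃ = 142 cm, d_NH₃ = 142/(1 + 0.4588) = 97.34 cm.
d_HBr = 142 − 97.34 = 44.66 cm.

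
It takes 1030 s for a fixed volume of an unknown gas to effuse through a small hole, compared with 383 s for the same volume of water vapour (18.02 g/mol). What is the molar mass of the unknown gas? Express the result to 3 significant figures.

From Graham's law, t_X/t_H₂O = √(M_X/M_H₂O).
1030/383 = 2.689 = √(M_X/18.02)
M_X = 18.02 × 2.689² = 18.02 × 7.232 = 130 g/mol

130 g/mol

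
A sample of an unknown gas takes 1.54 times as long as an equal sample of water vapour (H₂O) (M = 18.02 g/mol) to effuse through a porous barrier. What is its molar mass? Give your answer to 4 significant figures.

42.74 g/mol

By Graham's law, t_X/t_H₂O = √(M_X/M_H₂O).
1.54 = √(M_X/18.02)
M_X = 18.02 × 1.54² = 18.02 × 2.372 = 42.74 g/mol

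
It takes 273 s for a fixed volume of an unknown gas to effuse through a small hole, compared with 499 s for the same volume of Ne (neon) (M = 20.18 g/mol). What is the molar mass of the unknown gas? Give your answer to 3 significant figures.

By Graham's law, t_X/t_Ne = √(M_X/M_Ne).
273/499 = 0.5471 = √(M_X/20.18)
M_X = 20.18 × 0.5471² = 20.18 × 0.2993 = 6.04 g/mol

6.04 g/mol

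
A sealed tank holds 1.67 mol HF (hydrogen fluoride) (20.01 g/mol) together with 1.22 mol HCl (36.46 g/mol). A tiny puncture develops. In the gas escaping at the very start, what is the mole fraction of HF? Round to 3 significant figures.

Effusion rate of each component ∝ n_i/√M_i (partial pressure × 1/√M).
So x_HF in the escaping gas = (n_HF/√M_HF) / Σ(n_i/√M_i)
= (1.67/√20.01) / (1.67/√20.01 + 1.22/√36.46) = 0.3733/(0.3733 + 0.2020) = 0.649.

0.649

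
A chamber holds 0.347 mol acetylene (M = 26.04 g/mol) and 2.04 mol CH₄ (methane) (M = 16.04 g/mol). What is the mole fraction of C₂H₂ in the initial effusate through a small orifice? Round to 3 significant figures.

0.118

Each component's effusion rate ∝ (its partial pressure)·(1/√M) ∝ n_i/√M_i.
Mole fraction of C₂H₂ in the effusate = (n_C₂H₂/√M_C₂H₂) / (n_C₂H₂/√M_C₂H₂ + n_CH₄/√M_CH₄)
= (0.347/√26.04) / (0.347/√26.04 + 2.04/√16.04) = 0.06800/(0.06800 + 0.5094) = 0.118.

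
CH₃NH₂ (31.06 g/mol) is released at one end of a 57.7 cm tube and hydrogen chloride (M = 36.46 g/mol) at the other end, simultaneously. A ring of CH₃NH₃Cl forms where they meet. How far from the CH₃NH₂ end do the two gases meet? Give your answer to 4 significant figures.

In equal time, each gas travels a distance ∝ its rate ∝ 1/√M, so d_CH₃NH₂/d_HCl = √(M_HCl/M_CH₃NH₂) = √(36.46/31.06) = 1.083.
With d_CH₃NH₂ + d_HCl = 57.7 cm, d_HCl = 57.7/(1 + 1.083) = 27.69 cm.
d_CH₃NH₂ = 57.7 − 27.69 = 30.01 cm.

30.01 cm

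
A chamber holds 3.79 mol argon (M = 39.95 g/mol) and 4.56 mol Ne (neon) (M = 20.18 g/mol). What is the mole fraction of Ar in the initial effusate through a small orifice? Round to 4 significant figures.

0.3714

Rate_i ∝ x_i/√M_i (Graham's law weighted by mole fraction), so the effusate composition follows n_i/√M_i.
So x_Ar in the escaping gas = (n_Ar/√M_Ar) / Σ(n_i/√M_i)
= (3.79/√39.95) / (3.79/√39.95 + 4.56/√20.18) = 0.5996/(0.5996 + 1.015) = 0.3714.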